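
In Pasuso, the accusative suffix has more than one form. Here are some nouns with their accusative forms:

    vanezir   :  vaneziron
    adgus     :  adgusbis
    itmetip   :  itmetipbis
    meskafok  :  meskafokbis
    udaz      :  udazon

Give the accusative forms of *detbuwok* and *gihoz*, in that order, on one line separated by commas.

Looking at the final consonant of each stem: -bis when the stem ends in a voiceless consonant (*adgus*, *itmetip*, *meskafok*); -on when the stem ends in a voiced consonant (*vanezir*, *udaz*).
The final consonant of *detbuwok* is /k/, which is voiceless, so the suffix is -bis, giving *detbuwokbis*.
The final consonant of *gihoz* is /z/, which is voiced, so the suffix is -on, giving *gihozon*.

detbuwokbis, gihozon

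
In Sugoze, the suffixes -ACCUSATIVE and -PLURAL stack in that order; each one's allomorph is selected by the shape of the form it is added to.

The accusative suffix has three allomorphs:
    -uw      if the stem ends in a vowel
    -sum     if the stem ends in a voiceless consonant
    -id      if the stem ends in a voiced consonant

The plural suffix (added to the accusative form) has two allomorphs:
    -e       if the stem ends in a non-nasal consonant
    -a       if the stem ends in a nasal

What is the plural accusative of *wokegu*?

wokeguuwe

The final sound of *wokegu* is /u/, which is a vowel, so the accusative suffix is -uw, giving *wokeguuw*.
The final consonant of the accusative form *wokeguuw* is /w/, which is non-nasal, so the plural suffix is -e, giving *wokeguuwe*.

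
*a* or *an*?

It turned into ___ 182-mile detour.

a

The indefinite article is chosen by the initial *sound* of the following word, not its spelling.
The number *182* is spoken "one hundred …", beginning with /wʌn/ — a consonant sound.
So the article is *a*: It turned into a 182-mile detour.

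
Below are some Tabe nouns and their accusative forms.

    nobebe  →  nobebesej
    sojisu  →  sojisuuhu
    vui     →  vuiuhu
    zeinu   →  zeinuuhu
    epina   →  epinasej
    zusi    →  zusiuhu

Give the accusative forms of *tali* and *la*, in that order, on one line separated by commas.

The alternation tracks the last vowel of the stem — -uhu when the last vowel of the stem is a high vowel (*sojisu*, *vui*, *zeinu*, *zusi*); -sej when the last vowel of the stem is a non-high vowel (*nobebe*, *epina*).
*tali*: last vowel = /i/, a high vowel → -uhu → *taliuhu*.
The last vowel of *la* is /a/, which is a non-high vowel, so the suffix is -sej, giving *lasej*.

taliuhu, lasej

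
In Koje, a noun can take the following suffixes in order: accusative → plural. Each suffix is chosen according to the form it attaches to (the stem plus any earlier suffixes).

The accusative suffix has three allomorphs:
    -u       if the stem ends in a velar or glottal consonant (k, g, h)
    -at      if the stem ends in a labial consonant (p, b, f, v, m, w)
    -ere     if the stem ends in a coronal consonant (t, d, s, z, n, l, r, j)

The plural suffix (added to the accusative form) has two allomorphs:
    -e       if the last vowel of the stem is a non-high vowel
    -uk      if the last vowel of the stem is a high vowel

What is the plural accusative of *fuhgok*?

fuhgokuuk

The final consonant of *fuhgok* is /k/, which is velar/glottal, so the accusative suffix is -u, giving *fuhgoku*.
The accusative form *fuhgoku*: last vowel = /u/, a high vowel → -uk → *fuhgokuuk*.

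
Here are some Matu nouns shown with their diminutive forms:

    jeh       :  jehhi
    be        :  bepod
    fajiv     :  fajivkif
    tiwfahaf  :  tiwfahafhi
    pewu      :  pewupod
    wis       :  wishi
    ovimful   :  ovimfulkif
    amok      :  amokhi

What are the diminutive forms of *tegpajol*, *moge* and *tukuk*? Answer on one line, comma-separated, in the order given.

tegpajolkif, mogepod, tukukhi

Looking at the final sound of each stem: -hi when the stem ends in a voiceless consonant (*jeh*, *tiwfahaf*, *wis*, *amok*); -kif when the stem ends in a voiced consonant (*fajiv*, *ovimful*); -pod when the stem ends in a vowel (*be*, *pewu*).
Since the final sound of *tegpajol* is /l/ (a voiced consonant), it takes -kif, giving *tegpajolkif*.
*moge*: final sound = /e/, a vowel → -pod → *mogepod*.
*tukuk*: final sound = /k/, a voiceless consonant → -hi → *tukukhi*.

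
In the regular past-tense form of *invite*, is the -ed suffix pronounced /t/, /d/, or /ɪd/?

The stem *invite* ends in /t/ or /d/.
The -ed suffix is realized as /ɪd/ after /t, d/; as /t/ after other voiceless consonants; and as /d/ after other voiced sounds.
So -ed on *invite* is pronounced /ɪd/.

/ɪd/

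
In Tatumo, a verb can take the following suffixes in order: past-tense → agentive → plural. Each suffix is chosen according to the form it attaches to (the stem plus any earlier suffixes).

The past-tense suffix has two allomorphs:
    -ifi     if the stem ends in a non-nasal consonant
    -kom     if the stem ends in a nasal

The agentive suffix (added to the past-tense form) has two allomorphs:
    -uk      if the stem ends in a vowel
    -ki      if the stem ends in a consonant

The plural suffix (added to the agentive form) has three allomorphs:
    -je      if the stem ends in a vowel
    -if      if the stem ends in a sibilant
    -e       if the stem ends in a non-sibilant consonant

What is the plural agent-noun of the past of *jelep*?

jelepifiuke

Since the final consonant of *jelep* is /p/ (non-nasal), it takes -ifi, giving *jelepifi*.
Since the final sound of the past-tense form *jelepifi* is /i/ (a vowel), it takes -uk, giving *jelepifiuk*.
The agentive form *jelepifiuk*: final sound = /k/, a non-sibilant consonant → -e → *jelepifiuke*.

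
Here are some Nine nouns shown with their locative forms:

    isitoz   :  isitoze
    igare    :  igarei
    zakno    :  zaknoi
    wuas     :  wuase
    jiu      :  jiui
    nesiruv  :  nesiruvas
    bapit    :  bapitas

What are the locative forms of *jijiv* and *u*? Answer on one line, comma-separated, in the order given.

jijivas, ui

The alternation tracks the final sound of the stem — -e when the stem ends in a sibilant (*isitoz*, *wuas*); -as when the stem ends in a non-sibilant consonant (*nesiruv*, *bapit*); -i when the stem ends in a vowel (*igare*, *zakno*, *jiu*).
*jijiv* — final sound /v/ (a non-sibilant consonant) → -as → *jijivas*.
*u*: final sound = /u/, a vowel → -i → *ui*.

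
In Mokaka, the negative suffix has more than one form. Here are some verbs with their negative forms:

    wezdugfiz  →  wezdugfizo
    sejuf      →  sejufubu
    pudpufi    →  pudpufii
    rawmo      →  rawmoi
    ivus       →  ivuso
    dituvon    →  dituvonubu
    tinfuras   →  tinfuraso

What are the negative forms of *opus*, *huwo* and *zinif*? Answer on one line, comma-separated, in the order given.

Looking at the final sound of each stem: -o when the stem ends in a sibilant (*wezdugfiz*, *ivus*, *tinfuras*); -ubu when the stem ends in a non-sibilant consonant (*sejuf*, *dituvon*); -i when the stem ends in a vowel (*pudpufi*, *rawmo*).
*opus* — final sound /s/ (a sibilant) → -o → *opuso*.
*huwo* — final sound /o/ (a vowel) → -i → *huwoi*.
*zinif*: final sound = /f/, a non-sibilant consonant → -ubu → *zinifubu*.

opuso, huwoi, zinifubu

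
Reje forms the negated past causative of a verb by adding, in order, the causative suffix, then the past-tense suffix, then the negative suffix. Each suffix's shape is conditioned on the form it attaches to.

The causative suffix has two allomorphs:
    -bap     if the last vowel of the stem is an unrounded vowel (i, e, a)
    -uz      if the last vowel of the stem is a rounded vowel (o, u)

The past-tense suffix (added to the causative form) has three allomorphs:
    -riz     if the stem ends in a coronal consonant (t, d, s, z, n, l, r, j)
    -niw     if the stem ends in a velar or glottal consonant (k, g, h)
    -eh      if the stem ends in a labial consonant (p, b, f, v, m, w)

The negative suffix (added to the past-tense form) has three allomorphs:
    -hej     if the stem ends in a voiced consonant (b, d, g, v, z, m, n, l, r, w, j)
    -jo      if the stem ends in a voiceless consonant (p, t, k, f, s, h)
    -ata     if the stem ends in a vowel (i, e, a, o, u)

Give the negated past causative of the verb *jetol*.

jetoluzrizhej

*jetol* — last vowel /o/ (a rounded vowel) → -uz → *jetoluz*.
Since the final consonant of the causative form *jetoluz* is /z/ (coronal), it takes -riz, giving *jetoluzriz*.
The past-tense form *jetoluzriz* — final sound /z/ (a voiced consonant) → -hej → *jetoluzrizhej*.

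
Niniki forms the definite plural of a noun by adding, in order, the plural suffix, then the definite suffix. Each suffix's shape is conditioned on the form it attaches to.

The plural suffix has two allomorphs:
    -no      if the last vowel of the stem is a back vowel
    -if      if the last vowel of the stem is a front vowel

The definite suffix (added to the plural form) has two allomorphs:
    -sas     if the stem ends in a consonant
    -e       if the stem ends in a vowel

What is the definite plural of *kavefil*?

The last vowel of *kavefil* is /i/, which is a front vowel, so the plural suffix is -if, giving *kavefilif*.
Since the final sound of the plural form *kavefilif* is /f/ (a consonant), it takes -sas, giving *kavefilifsas*.

kavefilifsas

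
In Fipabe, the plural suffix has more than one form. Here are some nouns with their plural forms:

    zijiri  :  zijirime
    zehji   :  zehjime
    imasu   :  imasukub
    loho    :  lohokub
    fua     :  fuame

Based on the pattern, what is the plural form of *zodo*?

zodokub

Looking at the last vowel of each stem: -kub when the last vowel of the stem is a rounded vowel (*imasu*, *loho*); -me when the last vowel of the stem is an unrounded vowel (*zijiri*, *zehji*, *fua*).
Since the last vowel of *zodo* is /o/ (a rounded vowel), it takes -kub, giving *zodokub*.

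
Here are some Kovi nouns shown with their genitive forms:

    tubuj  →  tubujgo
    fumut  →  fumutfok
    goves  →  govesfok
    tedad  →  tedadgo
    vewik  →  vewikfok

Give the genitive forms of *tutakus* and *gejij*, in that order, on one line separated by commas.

tutakusfok, gejijgo

The alternation tracks the final consonant of the stem — -fok when the stem ends in a voiceless consonant (*fumut*, *goves*, *vewik*); -go when the stem ends in a voiced consonant (*tubuj*, *tedad*).
*tutakus* — final consonant /s/ (voiceless) → -fok → *tutakusfok*.
*gejij*: final consonant = /j/, voiced → -go → *gejijgo*.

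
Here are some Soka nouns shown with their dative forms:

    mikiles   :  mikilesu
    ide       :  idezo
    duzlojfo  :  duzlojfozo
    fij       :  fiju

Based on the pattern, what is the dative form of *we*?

The pattern is consonant vs. vowel: -u when the stem ends in a consonant (*mikiles*, *fij*); -zo when the stem ends in a vowel (*ide*, *duzlojfo*).
*we*: final sound = /e/, a vowel → -zo → *wezo*.

wezo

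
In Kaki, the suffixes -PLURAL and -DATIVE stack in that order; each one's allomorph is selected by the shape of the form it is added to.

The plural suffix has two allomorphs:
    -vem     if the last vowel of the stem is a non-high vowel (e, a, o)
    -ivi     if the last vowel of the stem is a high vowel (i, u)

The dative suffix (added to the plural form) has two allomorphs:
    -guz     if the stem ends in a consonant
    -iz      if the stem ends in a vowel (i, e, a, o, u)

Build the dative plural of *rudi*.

rudiiviiz

*rudi* — last vowel /i/ (a high vowel) → -ivi → *rudiivi*.
The plural form *rudiivi* — final sound /i/ (a vowel) → -iz → *rudiiviiz*.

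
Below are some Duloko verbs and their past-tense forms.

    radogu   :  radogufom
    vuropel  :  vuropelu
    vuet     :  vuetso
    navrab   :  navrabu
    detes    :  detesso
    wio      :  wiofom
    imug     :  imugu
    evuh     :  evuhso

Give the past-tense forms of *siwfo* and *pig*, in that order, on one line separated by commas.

The suffix is conditioned by the final sound: -so when the stem ends in a voiceless consonant (*vuet*, *detes*, *evuh*); -u when the stem ends in a voiced consonant (*vuropel*, *navrab*, *imug*); -fom when the stem ends in a vowel (*radogu*, *wio*).
*siwfo* — final sound /o/ (a vowel) → -fom → *siwfofom*.
*pig* — final sound /g/ (a voiced consonant) → -u → *pigu*.

siwfofom, pigu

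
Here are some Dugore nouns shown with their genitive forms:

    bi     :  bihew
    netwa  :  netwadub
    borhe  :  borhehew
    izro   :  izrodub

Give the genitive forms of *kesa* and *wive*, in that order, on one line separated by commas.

The alternation tracks the last vowel of the stem — -hew when the last vowel of the stem is a front vowel (*bi*, *borhe*); -dub when the last vowel of the stem is a back vowel (*netwa*, *izro*).
*kesa*: last vowel = /a/, a back vowel → -dub → *kesadub*.
*wive* — last vowel /e/ (a front vowel) → -hew → *wivehew*.

kesadub, wivehew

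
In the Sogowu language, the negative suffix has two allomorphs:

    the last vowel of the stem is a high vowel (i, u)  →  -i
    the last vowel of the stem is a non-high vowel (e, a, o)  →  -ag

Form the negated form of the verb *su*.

*su* — last vowel /u/ (a high vowel) → -i → *sui*.

sui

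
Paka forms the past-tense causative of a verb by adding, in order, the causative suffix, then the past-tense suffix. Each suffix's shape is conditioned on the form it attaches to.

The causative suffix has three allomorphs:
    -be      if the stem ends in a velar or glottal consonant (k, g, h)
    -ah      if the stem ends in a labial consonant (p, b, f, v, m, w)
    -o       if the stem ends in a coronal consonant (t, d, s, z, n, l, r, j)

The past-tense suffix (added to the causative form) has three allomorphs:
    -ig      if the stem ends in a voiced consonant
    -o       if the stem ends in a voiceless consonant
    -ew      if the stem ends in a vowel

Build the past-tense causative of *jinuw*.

Since the final consonant of *jinuw* is /w/ (labial), it takes -ah, giving *jinuwah*.
The causative form *jinuwah*: final sound = /h/, a voiceless consonant → -o → *jinuwaho*.

jinuwaho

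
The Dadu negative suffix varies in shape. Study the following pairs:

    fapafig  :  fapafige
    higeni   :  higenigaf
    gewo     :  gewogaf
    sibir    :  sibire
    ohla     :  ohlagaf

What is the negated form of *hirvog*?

The alternation tracks the final sound of the stem — -e when the stem ends in a consonant (*fapafig*, *sibir*); -gaf when the stem ends in a vowel (*higeni*, *gewo*, *ohla*).
The final sound of *hirvog* is /g/, which is a consonant, so the suffix is -e, giving *hirvoge*.

hirvoge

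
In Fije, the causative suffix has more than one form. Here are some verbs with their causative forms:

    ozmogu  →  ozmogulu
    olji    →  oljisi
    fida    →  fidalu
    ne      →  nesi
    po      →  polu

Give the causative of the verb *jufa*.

The suffix is conditioned by the last vowel: -si when the last vowel of the stem is a front vowel (*olji*, *ne*); -lu when the last vowel of the stem is a back vowel (*ozmogu*, *fida*, *po*).
Since the last vowel of *jufa* is /a/ (a back vowel), it takes -lu, giving *jufalu*.

jufalu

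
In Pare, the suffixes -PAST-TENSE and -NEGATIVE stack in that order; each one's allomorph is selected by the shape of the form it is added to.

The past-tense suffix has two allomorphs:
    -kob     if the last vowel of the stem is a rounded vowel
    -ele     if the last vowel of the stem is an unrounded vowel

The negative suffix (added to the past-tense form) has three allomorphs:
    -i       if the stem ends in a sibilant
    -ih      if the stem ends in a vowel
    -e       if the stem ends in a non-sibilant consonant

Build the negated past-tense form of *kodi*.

Since the last vowel of *kodi* is /i/ (an unrounded vowel), it takes -ele, giving *kodiele*.
The past-tense form *kodiele*: final sound = /e/, a vowel → -ih → *kodieleih*.

kodieleih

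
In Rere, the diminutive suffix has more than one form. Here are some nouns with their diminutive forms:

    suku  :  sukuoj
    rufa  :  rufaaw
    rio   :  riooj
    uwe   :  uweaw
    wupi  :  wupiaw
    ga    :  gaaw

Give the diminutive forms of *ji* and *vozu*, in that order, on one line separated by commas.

jiaw, vozuoj

Looking at the last vowel of each stem: -oj when the last vowel of the stem is a rounded vowel (*suku*, *rio*); -aw when the last vowel of the stem is an unrounded vowel (*rufa*, *uwe*, *wupi*, *ga*).
*ji* — last vowel /i/ (an unrounded vowel) → -aw → *jiaw*.
Since the last vowel of *vozu* is /u/ (a rounded vowel), it takes -oj, giving *vozuoj*.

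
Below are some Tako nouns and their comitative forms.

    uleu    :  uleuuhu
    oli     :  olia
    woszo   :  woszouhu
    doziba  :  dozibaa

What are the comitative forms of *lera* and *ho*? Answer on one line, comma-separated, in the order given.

leraa, houhu

Looking at the last vowel of each stem: -uhu when the last vowel of the stem is a rounded vowel (*uleu*, *woszo*); -a when the last vowel of the stem is an unrounded vowel (*oli*, *doziba*).
The last vowel of *lera* is /a/, which is an unrounded vowel, so the suffix is -a, giving *leraa*.
*ho*: last vowel = /o/, a rounded vowel → -uhu → *houhu*.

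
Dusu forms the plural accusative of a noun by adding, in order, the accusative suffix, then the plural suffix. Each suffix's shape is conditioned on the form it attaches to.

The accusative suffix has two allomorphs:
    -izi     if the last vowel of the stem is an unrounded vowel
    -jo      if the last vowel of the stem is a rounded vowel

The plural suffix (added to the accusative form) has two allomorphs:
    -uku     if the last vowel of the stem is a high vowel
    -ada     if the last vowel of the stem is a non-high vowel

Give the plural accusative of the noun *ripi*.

*ripi* — last vowel /i/ (an unrounded vowel) → -izi → *ripiizi*.
The last vowel of the accusative form *ripiizi* is /i/, which is a high vowel, so the plural suffix is -uku, giving *ripiiziuku*.

ripiiziuku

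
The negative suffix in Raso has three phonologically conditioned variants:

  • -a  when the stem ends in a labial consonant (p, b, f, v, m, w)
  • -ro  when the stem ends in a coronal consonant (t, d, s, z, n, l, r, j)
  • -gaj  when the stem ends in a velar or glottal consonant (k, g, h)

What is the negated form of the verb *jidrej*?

Since the final consonant of *jidrej* is /j/ (coronal), it takes -ro, giving *jidrejro*.

jidrejro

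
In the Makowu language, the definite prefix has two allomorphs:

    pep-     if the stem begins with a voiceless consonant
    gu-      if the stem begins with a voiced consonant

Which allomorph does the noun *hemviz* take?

Since the first consonant of *hemviz* is /h/ (voiceless), it takes pep-.

pep-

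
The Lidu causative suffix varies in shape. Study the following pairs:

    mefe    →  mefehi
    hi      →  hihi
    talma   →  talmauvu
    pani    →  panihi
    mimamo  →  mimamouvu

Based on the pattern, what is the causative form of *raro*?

The alternation tracks the last vowel of the stem — -hi when the last vowel of the stem is a front vowel (*mefe*, *hi*, *pani*); -uvu when the last vowel of the stem is a back vowel (*talma*, *mimamo*).
*raro* — last vowel /o/ (a back vowel) → -uvu → *rarouvu*.

rarouvu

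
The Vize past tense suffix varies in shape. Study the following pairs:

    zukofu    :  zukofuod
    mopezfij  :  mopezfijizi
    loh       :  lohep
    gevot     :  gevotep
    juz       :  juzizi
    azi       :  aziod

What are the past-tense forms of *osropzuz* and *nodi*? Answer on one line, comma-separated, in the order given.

osropzuzizi, nodiod

The suffix is conditioned by the final sound: -ep when the stem ends in a voiceless consonant (*loh*, *gevot*); -izi when the stem ends in a voiced consonant (*mopezfij*, *juz*); -od when the stem ends in a vowel (*zukofu*, *azi*).
*osropzuz* — final sound /z/ (a voiced consonant) → -izi → *osropzuzizi*.
*nodi*: final sound = /i/, a vowel → -od → *nodiod*.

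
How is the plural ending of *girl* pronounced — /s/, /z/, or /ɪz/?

The stem *girl* ends in a voiced non-sibilant sound.
The plural suffix surfaces as /ɪz/ after sibilants, /s/ after other voiceless consonants, and /z/ after other voiced sounds.
So the plural -s on *girl* is pronounced /z/.

/z/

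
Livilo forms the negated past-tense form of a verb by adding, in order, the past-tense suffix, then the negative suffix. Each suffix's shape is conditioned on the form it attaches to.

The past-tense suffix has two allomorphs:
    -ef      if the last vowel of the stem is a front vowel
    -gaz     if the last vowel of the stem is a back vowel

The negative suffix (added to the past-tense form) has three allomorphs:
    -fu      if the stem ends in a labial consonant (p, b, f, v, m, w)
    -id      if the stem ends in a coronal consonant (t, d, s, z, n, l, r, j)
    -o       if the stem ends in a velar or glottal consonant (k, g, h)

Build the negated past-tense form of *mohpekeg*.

mohpekegeffu

Since the last vowel of *mohpekeg* is /e/ (a front vowel), it takes -ef, giving *mohpekegef*.
The final consonant of the past-tense form *mohpekegef* is /f/, which is labial, so the negative suffix is -fu, giving *mohpekegeffu*.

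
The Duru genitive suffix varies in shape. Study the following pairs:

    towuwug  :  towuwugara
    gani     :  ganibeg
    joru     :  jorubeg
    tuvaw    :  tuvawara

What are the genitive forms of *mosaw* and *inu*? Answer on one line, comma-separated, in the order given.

The pattern is consonant vs. vowel: -ara when the stem ends in a consonant (*towuwug*, *tuvaw*); -beg when the stem ends in a vowel (*gani*, *joru*).
*mosaw* — final sound /w/ (a consonant) → -ara → *mosawara*.
The final sound of *inu* is /u/, which is a vowel, so the suffix is -beg, giving *inubeg*.

mosawara, inubeg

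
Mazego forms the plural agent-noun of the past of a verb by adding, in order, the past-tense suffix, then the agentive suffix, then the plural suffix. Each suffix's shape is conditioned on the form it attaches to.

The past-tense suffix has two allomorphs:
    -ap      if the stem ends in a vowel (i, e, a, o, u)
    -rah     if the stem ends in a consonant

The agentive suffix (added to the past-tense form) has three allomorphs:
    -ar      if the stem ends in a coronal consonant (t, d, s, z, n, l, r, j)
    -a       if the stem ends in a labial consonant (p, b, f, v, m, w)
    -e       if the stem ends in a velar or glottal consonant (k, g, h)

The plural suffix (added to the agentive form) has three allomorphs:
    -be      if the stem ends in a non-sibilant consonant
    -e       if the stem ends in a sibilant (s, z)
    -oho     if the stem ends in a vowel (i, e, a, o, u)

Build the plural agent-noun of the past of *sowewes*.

*sowewes* — final sound /s/ (a consonant) → -rah → *sowewesrah*.
The final consonant of the past-tense form *sowewesrah* is /h/, which is velar/glottal, so the agentive suffix is -e, giving *sowewesrahe*.
The final sound of the agentive form *sowewesrahe* is /e/, which is a vowel, so the plural suffix is -oho, giving *sowewesraheoho*.

sowewesraheoho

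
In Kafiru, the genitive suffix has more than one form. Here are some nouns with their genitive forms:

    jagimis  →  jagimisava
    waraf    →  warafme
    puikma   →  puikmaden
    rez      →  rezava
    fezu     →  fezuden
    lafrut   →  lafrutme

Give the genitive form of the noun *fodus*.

fodusava

Looking at the final sound of each stem: -ava when the stem ends in a sibilant (*jagimis*, *rez*); -me when the stem ends in a non-sibilant consonant (*waraf*, *lafrut*); -den when the stem ends in a vowel (*puikma*, *fezu*).
*fodus*: final sound = /s/, a sibilant → -ava → *fodusava*.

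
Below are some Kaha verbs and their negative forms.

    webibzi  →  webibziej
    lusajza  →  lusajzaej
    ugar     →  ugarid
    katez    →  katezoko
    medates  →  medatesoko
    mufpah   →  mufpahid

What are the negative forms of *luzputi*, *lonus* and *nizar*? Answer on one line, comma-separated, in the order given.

The alternation tracks the final sound of the stem — -oko when the stem ends in a sibilant (*katez*, *medates*); -id when the stem ends in a non-sibilant consonant (*ugar*, *mufpah*); -ej when the stem ends in a vowel (*webibzi*, *lusajza*).
The final sound of *luzputi* is /i/, which is a vowel, so the suffix is -ej, giving *luzputiej*.
Since the final sound of *lonus* is /s/ (a sibilant), it takes -oko, giving *lonusoko*.
*nizar* — final sound /r/ (a non-sibilant consonant) → -id → *nizarid*.

luzputiej, lonusoko, nizarid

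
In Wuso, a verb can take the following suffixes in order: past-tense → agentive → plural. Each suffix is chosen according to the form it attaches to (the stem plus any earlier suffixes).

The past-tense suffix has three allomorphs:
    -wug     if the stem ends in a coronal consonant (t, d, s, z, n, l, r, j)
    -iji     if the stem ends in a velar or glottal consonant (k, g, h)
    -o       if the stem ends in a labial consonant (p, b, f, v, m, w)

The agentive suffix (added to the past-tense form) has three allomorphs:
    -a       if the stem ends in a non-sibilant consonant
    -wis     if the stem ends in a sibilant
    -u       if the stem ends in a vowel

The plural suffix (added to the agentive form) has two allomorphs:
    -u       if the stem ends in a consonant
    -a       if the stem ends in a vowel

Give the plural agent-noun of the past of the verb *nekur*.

nekurwugaa

The final consonant of *nekur* is /r/, which is coronal, so the past-tense suffix is -wug, giving *nekurwug*.
The past-tense form *nekurwug*: final sound = /g/, a non-sibilant consonant → -a → *nekurwuga*.
The final sound of the agentive form *nekurwuga* is /a/, which is a vowel, so the plural suffix is -a, giving *nekurwugaa*.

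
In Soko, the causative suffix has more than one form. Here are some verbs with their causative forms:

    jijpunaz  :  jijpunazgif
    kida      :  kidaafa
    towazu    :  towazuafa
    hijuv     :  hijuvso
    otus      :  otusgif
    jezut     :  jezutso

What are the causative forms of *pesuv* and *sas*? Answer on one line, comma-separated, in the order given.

The pattern is sibilance of the final sound: -gif when the stem ends in a sibilant (*jijpunaz*, *otus*); -so when the stem ends in a non-sibilant consonant (*hijuv*, *jezut*); -afa when the stem ends in a vowel (*kida*, *towazu*).
Since the final sound of *pesuv* is /v/ (a non-sibilant consonant), it takes -so, giving *pesuvso*.
The final sound of *sas* is /s/, which is a sibilant, so the suffix is -gif, giving *sasgif*.

pesuvso, sasgif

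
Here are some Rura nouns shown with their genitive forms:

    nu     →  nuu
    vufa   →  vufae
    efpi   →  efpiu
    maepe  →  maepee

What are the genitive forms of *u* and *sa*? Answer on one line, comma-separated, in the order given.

Looking at the last vowel of each stem: -u when the last vowel of the stem is a high vowel (*nu*, *efpi*); -e when the last vowel of the stem is a non-high vowel (*vufa*, *maepe*).
The last vowel of *u* is /u/, which is a high vowel, so the suffix is -u, giving *uu*.
*sa* — last vowel /a/ (a non-high vowel) → -e → *sae*.

uu, sae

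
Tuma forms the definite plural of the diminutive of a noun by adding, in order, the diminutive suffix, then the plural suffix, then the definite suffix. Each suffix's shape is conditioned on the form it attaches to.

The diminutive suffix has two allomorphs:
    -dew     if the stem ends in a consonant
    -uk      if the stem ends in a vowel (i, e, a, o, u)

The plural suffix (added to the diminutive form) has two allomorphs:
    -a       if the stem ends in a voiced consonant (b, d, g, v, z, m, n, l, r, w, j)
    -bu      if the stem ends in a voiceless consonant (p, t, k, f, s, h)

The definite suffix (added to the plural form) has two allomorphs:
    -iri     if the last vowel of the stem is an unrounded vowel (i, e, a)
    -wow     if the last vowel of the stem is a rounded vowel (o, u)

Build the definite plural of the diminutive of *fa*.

Since the final sound of *fa* is /a/ (a vowel), it takes -uk, giving *fauk*.
The diminutive form *fauk* — final consonant /k/ (voiceless) → -bu → *faukbu*.
Since the last vowel of the plural form *faukbu* is /u/ (a rounded vowel), it takes -wow, giving *faukbuwow*.

faukbuwow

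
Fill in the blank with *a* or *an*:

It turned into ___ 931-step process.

The indefinite article is chosen by the initial *sound* of the following word, not its spelling.
The number *931* is spoken "nine hundred …", beginning with /naɪn/ — a consonant sound.
So the article is *a*: It turned into a 931-step process.

a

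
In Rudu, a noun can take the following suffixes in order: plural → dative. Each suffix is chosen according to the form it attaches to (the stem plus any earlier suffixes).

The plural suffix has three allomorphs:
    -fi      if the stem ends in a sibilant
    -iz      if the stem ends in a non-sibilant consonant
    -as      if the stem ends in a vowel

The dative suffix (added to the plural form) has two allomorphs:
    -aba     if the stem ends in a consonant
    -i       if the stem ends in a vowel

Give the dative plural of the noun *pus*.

*pus* — final sound /s/ (a sibilant) → -fi → *pusfi*.
The final sound of the plural form *pusfi* is /i/, which is a vowel, so the dative suffix is -i, giving *pusfii*.

pusfii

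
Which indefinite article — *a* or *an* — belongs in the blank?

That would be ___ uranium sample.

a

The indefinite article is chosen by the initial *sound* of the following word, not its spelling.
*uranium* begins with the sound /jʊ/ (u pronounced /jʊ/) — a consonant sound.
So the article is *a*: That would be a uranium sample.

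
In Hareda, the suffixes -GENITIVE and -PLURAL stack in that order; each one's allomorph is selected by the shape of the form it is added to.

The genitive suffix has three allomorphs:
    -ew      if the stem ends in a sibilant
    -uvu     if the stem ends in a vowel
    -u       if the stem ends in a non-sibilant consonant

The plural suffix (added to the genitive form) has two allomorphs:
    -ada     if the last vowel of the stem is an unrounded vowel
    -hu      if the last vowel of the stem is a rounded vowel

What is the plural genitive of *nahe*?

The final sound of *nahe* is /e/, which is a vowel, so the genitive suffix is -uvu, giving *naheuvu*.
The genitive form *naheuvu*: last vowel = /u/, a rounded vowel → -hu → *naheuvuhu*.

naheuvuhu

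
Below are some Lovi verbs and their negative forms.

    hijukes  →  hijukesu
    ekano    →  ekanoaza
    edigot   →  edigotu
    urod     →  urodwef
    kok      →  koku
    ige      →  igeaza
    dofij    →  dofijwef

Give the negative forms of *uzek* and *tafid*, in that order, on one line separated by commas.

uzeku, tafidwef

Looking at the final sound of each stem: -u when the stem ends in a voiceless consonant (*hijukes*, *edigot*, *kok*); -wef when the stem ends in a voiced consonant (*urod*, *dofij*); -aza when the stem ends in a vowel (*ekano*, *ige*).
*uzek*: final sound = /k/, a voiceless consonant → -u → *uzeku*.
*tafid* — final sound /d/ (a voiced consonant) → -wef → *tafidwef*.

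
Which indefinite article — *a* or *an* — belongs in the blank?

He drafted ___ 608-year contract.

a

The indefinite article is chosen by the initial *sound* of the following word, not its spelling.
The number *608* is spoken "six hundred …", beginning with /sɪks/ — a consonant sound.
So the article is *a*: He drafted a 608-year contract.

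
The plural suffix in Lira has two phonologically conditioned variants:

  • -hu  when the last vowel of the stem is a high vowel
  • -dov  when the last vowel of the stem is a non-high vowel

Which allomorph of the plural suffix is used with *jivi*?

*jivi*: last vowel = /i/, a high vowel → -hu.

-hu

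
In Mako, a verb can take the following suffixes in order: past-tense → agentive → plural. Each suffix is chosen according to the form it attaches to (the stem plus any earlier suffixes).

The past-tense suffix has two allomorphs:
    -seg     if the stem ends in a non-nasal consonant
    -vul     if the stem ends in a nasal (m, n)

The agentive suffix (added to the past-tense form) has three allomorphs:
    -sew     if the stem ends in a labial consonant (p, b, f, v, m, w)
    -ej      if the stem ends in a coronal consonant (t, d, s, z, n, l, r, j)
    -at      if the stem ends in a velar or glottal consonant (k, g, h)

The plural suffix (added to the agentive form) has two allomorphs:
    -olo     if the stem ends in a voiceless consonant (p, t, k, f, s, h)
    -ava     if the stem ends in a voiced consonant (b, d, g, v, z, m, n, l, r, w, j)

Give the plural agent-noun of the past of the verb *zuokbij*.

zuokbijsegatolo

*zuokbij*: final consonant = /j/, non-nasal → -seg → *zuokbijseg*.
The past-tense form *zuokbijseg*: final consonant = /g/, velar/glottal → -at → *zuokbijsegat*.
The agentive form *zuokbijsegat*: final consonant = /t/, voiceless → -olo → *zuokbijsegatolo*.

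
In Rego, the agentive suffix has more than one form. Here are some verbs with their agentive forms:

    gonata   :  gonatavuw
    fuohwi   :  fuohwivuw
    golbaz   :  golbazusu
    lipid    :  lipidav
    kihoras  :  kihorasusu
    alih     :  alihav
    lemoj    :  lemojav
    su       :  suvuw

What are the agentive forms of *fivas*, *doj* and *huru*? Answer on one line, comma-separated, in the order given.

fivasusu, dojav, huruvuw

Looking at the final sound of each stem: -usu when the stem ends in a sibilant (*golbaz*, *kihoras*); -av when the stem ends in a non-sibilant consonant (*lipid*, *alih*, *lemoj*); -vuw when the stem ends in a vowel (*gonata*, *fuohwi*, *su*).
Since the final sound of *fivas* is /s/ (a sibilant), it takes -usu, giving *fivasusu*.
*doj* — final sound /j/ (a non-sibilant consonant) → -av → *dojav*.
*huru* — final sound /u/ (a vowel) → -vuw → *huruvuw*.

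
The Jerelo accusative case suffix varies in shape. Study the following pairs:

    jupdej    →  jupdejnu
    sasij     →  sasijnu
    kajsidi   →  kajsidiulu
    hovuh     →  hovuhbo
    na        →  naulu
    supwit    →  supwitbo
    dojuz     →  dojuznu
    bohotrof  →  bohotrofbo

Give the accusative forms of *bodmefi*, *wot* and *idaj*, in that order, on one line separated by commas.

bodmefiulu, wotbo, idajnu

The alternation tracks the final sound of the stem — -bo when the stem ends in a voiceless consonant (*hovuh*, *supwit*, *bohotrof*); -nu when the stem ends in a voiced consonant (*jupdej*, *sasij*, *dojuz*); -ulu when the stem ends in a vowel (*kajsidi*, *na*).
Since the final sound of *bodmefi* is /i/ (a vowel), it takes -ulu, giving *bodmefiulu*.
Since the final sound of *wot* is /t/ (a voiceless consonant), it takes -bo, giving *wotbo*.
Since the final sound of *idaj* is /j/ (a voiced consonant), it takes -nu, giving *idajnu*.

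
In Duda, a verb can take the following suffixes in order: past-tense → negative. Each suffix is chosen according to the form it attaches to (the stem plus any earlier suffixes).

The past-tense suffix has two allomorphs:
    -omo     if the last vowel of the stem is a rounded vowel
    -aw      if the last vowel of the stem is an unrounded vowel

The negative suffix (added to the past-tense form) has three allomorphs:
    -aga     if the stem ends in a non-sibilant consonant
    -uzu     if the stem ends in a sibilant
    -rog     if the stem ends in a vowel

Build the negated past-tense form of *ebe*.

The last vowel of *ebe* is /e/, which is an unrounded vowel, so the past-tense suffix is -aw, giving *ebeaw*.
The final sound of the past-tense form *ebeaw* is /w/, which is a non-sibilant consonant, so the negative suffix is -aga, giving *ebeawaga*.

ebeawaga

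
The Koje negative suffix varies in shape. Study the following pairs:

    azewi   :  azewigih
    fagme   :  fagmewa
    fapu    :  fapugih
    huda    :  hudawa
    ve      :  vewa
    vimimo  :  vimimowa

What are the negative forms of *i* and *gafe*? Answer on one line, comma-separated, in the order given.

Looking at the last vowel of each stem: -gih when the last vowel of the stem is a high vowel (*azewi*, *fapu*); -wa when the last vowel of the stem is a non-high vowel (*fagme*, *huda*, *ve*, *vimimo*).
Since the last vowel of *i* is /i/ (a high vowel), it takes -gih, giving *igih*.
*gafe* — last vowel /e/ (a non-high vowel) → -wa → *gafewa*.

igih, gafewa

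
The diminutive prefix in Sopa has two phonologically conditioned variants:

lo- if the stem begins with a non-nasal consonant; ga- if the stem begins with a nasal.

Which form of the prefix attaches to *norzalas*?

ga-

The first consonant of *norzalas* is /n/, which is a nasal, so the prefix is ga-.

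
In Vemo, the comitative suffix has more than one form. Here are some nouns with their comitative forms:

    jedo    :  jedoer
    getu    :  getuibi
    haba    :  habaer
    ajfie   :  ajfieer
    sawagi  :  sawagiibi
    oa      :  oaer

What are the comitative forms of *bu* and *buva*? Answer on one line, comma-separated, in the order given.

Looking at the last vowel of each stem: -ibi when the last vowel of the stem is a high vowel (*getu*, *sawagi*); -er when the last vowel of the stem is a non-high vowel (*jedo*, *haba*, *ajfie*, *oa*).
*bu*: last vowel = /u/, a high vowel → -ibi → *buibi*.
Since the last vowel of *buva* is /a/ (a non-high vowel), it takes -er, giving *buvaer*.

buibi, buvaer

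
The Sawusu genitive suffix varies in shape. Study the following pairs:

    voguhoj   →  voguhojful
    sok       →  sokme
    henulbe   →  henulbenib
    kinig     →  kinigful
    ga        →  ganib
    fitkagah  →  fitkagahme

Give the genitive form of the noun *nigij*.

nigijful

The alternation tracks the final sound of the stem — -me when the stem ends in a voiceless consonant (*sok*, *fitkagah*); -ful when the stem ends in a voiced consonant (*voguhoj*, *kinig*); -nib when the stem ends in a vowel (*henulbe*, *ga*).
*nigij* — final sound /j/ (a voiced consonant) → -ful → *nigijful*.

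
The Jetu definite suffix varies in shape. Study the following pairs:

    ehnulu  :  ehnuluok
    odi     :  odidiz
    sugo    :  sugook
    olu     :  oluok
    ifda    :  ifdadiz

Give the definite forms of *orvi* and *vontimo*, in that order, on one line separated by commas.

orvidiz, vontimook

The alternation tracks the last vowel of the stem — -ok when the last vowel of the stem is a rounded vowel (*ehnulu*, *sugo*, *olu*); -diz when the last vowel of the stem is an unrounded vowel (*odi*, *ifda*).
*orvi*: last vowel = /i/, an unrounded vowel → -diz → *orvidiz*.
Since the last vowel of *vontimo* is /o/ (a rounded vowel), it takes -ok, giving *vontimook*.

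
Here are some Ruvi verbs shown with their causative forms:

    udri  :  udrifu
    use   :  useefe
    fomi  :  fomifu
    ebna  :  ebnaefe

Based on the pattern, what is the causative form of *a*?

aefe

The pattern is height harmony: -fu when the last vowel of the stem is a high vowel (*udri*, *fomi*); -efe when the last vowel of the stem is a non-high vowel (*use*, *ebna*).
The last vowel of *a* is /a/, which is a non-high vowel, so the suffix is -efe, giving *aefe*.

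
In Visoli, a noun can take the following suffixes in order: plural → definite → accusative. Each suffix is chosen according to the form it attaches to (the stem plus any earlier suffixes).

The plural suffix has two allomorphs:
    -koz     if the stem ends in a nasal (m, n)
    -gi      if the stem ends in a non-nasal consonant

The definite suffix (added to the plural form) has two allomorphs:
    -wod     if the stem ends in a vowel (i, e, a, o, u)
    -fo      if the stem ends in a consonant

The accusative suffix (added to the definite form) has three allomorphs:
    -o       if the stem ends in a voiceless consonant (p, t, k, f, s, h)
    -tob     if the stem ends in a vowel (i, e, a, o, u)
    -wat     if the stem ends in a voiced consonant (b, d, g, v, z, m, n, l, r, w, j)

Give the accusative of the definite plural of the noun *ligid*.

*ligid*: final consonant = /d/, non-nasal → -gi → *ligidgi*.
Since the final sound of the plural form *ligidgi* is /i/ (a vowel), it takes -wod, giving *ligidgiwod*.
The definite form *ligidgiwod* — final sound /d/ (a voiced consonant) → -wat → *ligidgiwodwat*.

ligidgiwodwat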